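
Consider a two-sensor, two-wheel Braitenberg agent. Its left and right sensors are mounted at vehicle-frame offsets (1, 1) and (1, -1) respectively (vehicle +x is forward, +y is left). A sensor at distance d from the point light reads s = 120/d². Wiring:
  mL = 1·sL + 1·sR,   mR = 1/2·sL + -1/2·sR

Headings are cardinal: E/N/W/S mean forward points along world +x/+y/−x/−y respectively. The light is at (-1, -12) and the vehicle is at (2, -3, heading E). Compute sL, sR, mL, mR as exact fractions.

30/29 3/2 147/58 -27/116

left sensor world pos  = (3, -2); dL² = 116
right sensor world pos = (3, -4); dR² = 80
sL = 120/116 = 30/29
sR = 120/80 = 3/2
mL = 1·sL + 1·sR = 147/58
mR = 1/2·sL + -1/2·sR = -27/116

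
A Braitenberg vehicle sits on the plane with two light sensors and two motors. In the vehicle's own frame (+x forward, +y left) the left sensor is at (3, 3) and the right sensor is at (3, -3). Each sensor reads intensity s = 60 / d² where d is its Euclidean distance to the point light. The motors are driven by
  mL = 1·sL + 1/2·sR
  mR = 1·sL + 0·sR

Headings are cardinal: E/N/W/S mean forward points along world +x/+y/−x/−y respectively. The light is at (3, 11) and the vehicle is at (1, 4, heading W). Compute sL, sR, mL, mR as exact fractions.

12/25 60/41 1242/1025 12/25

left sensor world pos  = (-2, 1); dL² = 125
right sensor world pos = (-2, 7); dR² = 41
sL = 60/125 = 12/25
sR = 60/41 = 60/41
mL = 1·sL + 1/2·sR = 1242/1025
mR = 1·sL + 0·sR = 12/25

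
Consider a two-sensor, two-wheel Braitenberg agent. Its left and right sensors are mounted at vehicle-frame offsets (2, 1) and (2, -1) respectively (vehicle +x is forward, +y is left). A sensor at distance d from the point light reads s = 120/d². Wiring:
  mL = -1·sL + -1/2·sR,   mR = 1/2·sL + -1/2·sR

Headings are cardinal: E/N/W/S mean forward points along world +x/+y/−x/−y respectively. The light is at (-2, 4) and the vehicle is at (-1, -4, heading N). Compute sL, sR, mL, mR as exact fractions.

10/3 3 -29/6 1/6

left sensor world pos  = (-2, -2); dL² = 36
right sensor world pos = (0, -2); dR² = 40
sL = 120/36 = 10/3
sR = 120/40 = 3
mL = -1·sL + -1/2·sR = -29/6
mR = 1/2·sL + -1/2·sR = 1/6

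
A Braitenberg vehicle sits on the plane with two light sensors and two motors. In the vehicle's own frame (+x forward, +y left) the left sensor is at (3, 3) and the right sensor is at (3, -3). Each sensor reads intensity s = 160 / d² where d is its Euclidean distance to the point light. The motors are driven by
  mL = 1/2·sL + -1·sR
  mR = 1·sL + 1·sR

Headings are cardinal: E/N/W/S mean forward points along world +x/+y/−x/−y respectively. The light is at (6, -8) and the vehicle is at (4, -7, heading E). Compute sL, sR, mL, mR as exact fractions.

left sensor world pos  = (7, -4); dL² = 17
right sensor world pos = (7, -10); dR² = 5
sL = 160/17 = 160/17
sR = 160/5 = 32
mL = 1/2·sL + -1·sR = -464/17
mR = 1·sL + 1·sR = 704/17

160/17 32 -464/17 704/17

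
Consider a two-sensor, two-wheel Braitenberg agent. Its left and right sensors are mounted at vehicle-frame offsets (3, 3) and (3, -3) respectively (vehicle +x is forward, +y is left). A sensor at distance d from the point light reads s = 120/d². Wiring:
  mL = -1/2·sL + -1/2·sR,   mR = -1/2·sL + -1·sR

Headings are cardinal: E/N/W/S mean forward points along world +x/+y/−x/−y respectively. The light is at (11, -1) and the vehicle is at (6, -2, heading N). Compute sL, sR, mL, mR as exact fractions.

30/17 15 -285/34 -270/17

left sensor world pos  = (3, 1); dL² = 68
right sensor world pos = (9, 1); dR² = 8
sL = 120/68 = 30/17
sR = 120/8 = 15
mL = -1/2·sL + -1/2·sR = -285/34
mR = -1/2·sL + -1·sR = -270/17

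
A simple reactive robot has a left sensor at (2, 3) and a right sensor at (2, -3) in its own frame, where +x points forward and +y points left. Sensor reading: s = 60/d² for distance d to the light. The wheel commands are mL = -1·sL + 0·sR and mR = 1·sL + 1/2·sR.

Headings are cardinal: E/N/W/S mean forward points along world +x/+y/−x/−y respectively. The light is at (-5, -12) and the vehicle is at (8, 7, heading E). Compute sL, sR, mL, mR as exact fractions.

60/709 60/481 -60/709 50130/341029

left sensor world pos  = (10, 10); dL² = 709
right sensor world pos = (10, 4); dR² = 481
sL = 60/709 = 60/709
sR = 60/481 = 60/481
mL = -1·sL + 0·sR = -60/709
mR = 1·sL + 1/2·sR = 50130/341029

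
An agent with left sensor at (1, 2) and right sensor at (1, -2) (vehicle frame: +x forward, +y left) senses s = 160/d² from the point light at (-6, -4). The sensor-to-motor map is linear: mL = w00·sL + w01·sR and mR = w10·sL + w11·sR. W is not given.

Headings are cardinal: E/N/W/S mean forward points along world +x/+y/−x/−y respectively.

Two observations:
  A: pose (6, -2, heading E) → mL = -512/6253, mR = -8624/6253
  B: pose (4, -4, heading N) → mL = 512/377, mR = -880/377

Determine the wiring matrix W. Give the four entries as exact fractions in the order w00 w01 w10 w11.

1 -1 -1/2 -1

obs A: pose=(6,-2,E) → sL=32/37, sR=160/169, mL=-512/6253, mR=-8624/6253
obs B: pose=(4,-4,N) → sL=32/13, sR=32/29, mL=512/377, mR=-880/377
sensor matrix S = [[32/37, 160/169], [32/13, 32/29]]; det S = -3244032/2357381
solve [mL_A; mL_B] = S·[w00; w01] and [mR_A; mR_B] = S·[w10; w11]:
  w00 = 1, w01 = -1, w10 = -1/2, w11 = -1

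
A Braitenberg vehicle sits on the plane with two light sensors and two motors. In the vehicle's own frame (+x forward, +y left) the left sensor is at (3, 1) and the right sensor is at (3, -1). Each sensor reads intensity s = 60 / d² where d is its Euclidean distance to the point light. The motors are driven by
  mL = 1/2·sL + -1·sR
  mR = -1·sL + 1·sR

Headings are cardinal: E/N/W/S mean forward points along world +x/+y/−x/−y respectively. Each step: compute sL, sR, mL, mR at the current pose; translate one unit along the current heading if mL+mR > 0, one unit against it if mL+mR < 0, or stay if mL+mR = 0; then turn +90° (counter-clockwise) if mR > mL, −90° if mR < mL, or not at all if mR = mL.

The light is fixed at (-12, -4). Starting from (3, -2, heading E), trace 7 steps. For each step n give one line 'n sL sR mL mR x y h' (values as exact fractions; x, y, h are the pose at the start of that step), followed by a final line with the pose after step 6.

0 20/111 12/65 -682/7215 32/7215 3 -2 E
1 30/97 6/25 -207/2425 -168/2425 2 -2 N
2 60/121 12/25 -702/3025 -48/3025 2 -3 W
3 3/13 3/10 -12/65 9/130 3 -3 S
4 20/111 12/65 -682/7215 32/7215 3 -2 E
5 30/97 6/25 -207/2425 -168/2425 2 -2 N
6 60/121 12/25 -702/3025 -48/3025 2 -3 W
final 3 -3 S

n=0: pose=(3,-2,E); sL=20/111, sR=12/65; mL=-682/7215, mR=32/7215; mL+mR=-10/111 → advance -1; mR−mL=238/2405 → turn +1·90°
n=1: pose=(2,-2,N); sL=30/97, sR=6/25; mL=-207/2425, mR=-168/2425; mL+mR=-15/97 → advance -1; mR−mL=39/2425 → turn +1·90°
n=2: pose=(2,-3,W); sL=60/121, sR=12/25; mL=-702/3025, mR=-48/3025; mL+mR=-30/121 → advance -1; mR−mL=654/3025 → turn +1·90°
n=3: pose=(3,-3,S); sL=3/13, sR=3/10; mL=-12/65, mR=9/130; mL+mR=-3/26 → advance -1; mR−mL=33/130 → turn +1·90°
n=4: pose=(3,-2,E); sL=20/111, sR=12/65; mL=-682/7215, mR=32/7215; mL+mR=-10/111 → advance -1; mR−mL=238/2405 → turn +1·90°
n=5: pose=(2,-2,N); sL=30/97, sR=6/25; mL=-207/2425, mR=-168/2425; mL+mR=-15/97 → advance -1; mR−mL=39/2425 → turn +1·90°
n=6: pose=(2,-3,W); sL=60/121, sR=12/25; mL=-702/3025, mR=-48/3025; mL+mR=-30/121 → advance -1; mR−mL=654/3025 → turn +1·90°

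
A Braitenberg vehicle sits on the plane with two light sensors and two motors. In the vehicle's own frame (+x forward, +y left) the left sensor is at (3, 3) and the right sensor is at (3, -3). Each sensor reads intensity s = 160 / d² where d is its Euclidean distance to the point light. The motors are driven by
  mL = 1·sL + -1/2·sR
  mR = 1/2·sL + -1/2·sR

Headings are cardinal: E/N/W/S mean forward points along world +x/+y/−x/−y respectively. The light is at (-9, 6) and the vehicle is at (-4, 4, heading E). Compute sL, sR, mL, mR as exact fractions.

32/13 160/89 1808/1157 384/1157

left sensor world pos  = (-1, 7); dL² = 65
right sensor world pos = (-1, 1); dR² = 89
sL = 160/65 = 32/13
sR = 160/89 = 160/89
mL = 1·sL + -1/2·sR = 1808/1157
mR = 1/2·sL + -1/2·sR = 384/1157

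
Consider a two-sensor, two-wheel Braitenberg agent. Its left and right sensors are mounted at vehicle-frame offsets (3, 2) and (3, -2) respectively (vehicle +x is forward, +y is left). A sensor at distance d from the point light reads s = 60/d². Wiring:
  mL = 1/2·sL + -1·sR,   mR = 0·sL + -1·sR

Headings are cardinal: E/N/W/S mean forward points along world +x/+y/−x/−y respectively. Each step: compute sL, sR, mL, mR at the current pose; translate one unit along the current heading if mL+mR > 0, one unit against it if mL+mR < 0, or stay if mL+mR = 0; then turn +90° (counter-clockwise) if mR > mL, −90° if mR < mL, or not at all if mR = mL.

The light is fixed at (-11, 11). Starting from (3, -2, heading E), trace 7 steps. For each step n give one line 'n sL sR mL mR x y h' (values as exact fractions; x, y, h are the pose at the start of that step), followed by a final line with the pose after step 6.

0 6/41 30/257 -459/10537 -30/257 3 -2 E
1 60/481 60/377 -1350/13949 -60/377 2 -2 S
2 15/74 3/10 -147/740 -3/10 2 -1 W
3 4/15 60/337 -226/5055 -60/337 3 -1 N
4 6/41 30/257 -459/10537 -30/257 3 -2 E
5 60/481 60/377 -1350/13949 -60/377 2 -2 S
6 15/74 3/10 -147/740 -3/10 2 -1 W
final 3 -1 N

n=0: pose=(3,-2,E); sL=6/41, sR=30/257; mL=-459/10537, mR=-30/257; mL+mR=-1689/10537 → advance -1; mR−mL=-3/41 → turn -1·90°
n=1: pose=(2,-2,S); sL=60/481, sR=60/377; mL=-1350/13949, mR=-60/377; mL+mR=-3570/13949 → advance -1; mR−mL=-30/481 → turn -1·90°
n=2: pose=(2,-1,W); sL=15/74, sR=3/10; mL=-147/740, mR=-3/10; mL+mR=-369/740 → advance -1; mR−mL=-15/148 → turn -1·90°
n=3: pose=(3,-1,N); sL=4/15, sR=60/337; mL=-226/5055, mR=-60/337; mL+mR=-1126/5055 → advance -1; mR−mL=-2/15 → turn -1·90°
n=4: pose=(3,-2,E); sL=6/41, sR=30/257; mL=-459/10537, mR=-30/257; mL+mR=-1689/10537 → advance -1; mR−mL=-3/41 → turn -1·90°
n=5: pose=(2,-2,S); sL=60/481, sR=60/377; mL=-1350/13949, mR=-60/377; mL+mR=-3570/13949 → advance -1; mR−mL=-30/481 → turn -1·90°
n=6: pose=(2,-1,W); sL=15/74, sR=3/10; mL=-147/740, mR=-3/10; mL+mR=-369/740 → advance -1; mR−mL=-15/148 → turn -1·90°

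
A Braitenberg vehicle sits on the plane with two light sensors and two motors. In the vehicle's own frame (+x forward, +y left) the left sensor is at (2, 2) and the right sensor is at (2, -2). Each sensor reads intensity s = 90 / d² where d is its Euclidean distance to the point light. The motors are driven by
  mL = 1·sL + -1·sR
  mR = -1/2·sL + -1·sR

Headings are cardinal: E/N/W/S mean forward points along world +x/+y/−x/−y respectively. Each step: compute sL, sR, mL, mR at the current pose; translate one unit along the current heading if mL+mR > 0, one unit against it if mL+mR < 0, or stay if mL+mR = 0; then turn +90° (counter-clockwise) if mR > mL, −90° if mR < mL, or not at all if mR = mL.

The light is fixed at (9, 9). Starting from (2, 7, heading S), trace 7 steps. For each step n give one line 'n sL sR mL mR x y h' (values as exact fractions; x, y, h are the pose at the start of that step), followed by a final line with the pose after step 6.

0 90/41 90/97 5040/3977 -8055/3977 2 7 S
1 1 45/41 -4/41 -131/82 2 8 W
2 18/13 90/17 -864/221 -1323/221 3 8 N
3 45/8 45/16 45/16 -45/8 3 7 E
4 90/41 90/97 5040/3977 -8055/3977 2 7 S
5 1 45/41 -4/41 -131/82 2 8 W
6 18/13 90/17 -864/221 -1323/221 3 8 N
final 3 7 E

n=0: pose=(2,7,S); sL=90/41, sR=90/97; mL=5040/3977, mR=-8055/3977; mL+mR=-3015/3977 → advance -1; mR−mL=-135/41 → turn -1·90°
n=1: pose=(2,8,W); sL=1, sR=45/41; mL=-4/41, mR=-131/82; mL+mR=-139/82 → advance -1; mR−mL=-3/2 → turn -1·90°
n=2: pose=(3,8,N); sL=18/13, sR=90/17; mL=-864/221, mR=-1323/221; mL+mR=-2187/221 → advance -1; mR−mL=-27/13 → turn -1·90°
n=3: pose=(3,7,E); sL=45/8, sR=45/16; mL=45/16, mR=-45/8; mL+mR=-45/16 → advance -1; mR−mL=-135/16 → turn -1·90°
n=4: pose=(2,7,S); sL=90/41, sR=90/97; mL=5040/3977, mR=-8055/3977; mL+mR=-3015/3977 → advance -1; mR−mL=-135/41 → turn -1·90°
n=5: pose=(2,8,W); sL=1, sR=45/41; mL=-4/41, mR=-131/82; mL+mR=-139/82 → advance -1; mR−mL=-3/2 → turn -1·90°
n=6: pose=(3,8,N); sL=18/13, sR=90/17; mL=-864/221, mR=-1323/221; mL+mR=-2187/221 → advance -1; mR−mL=-27/13 → turn -1·90°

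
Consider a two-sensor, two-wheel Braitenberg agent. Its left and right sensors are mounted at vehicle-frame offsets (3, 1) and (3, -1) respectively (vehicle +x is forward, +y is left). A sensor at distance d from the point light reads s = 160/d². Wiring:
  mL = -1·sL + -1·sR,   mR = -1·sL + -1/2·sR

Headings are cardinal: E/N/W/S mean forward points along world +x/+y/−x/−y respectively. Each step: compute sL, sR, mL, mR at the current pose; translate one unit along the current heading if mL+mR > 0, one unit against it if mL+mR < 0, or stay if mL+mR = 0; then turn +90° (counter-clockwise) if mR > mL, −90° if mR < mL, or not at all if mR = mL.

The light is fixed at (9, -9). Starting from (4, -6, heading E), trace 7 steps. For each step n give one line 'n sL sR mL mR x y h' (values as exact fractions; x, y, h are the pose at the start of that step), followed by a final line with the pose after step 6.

n=0: pose=(4,-6,E); sL=8, sR=20; mL=-28, mR=-18; mL+mR=-46 → advance -1; mR−mL=10 → turn +1·90°
n=1: pose=(3,-6,N); sL=32/17, sR=160/61; mL=-4672/1037, mR=-3312/1037; mL+mR=-7984/1037 → advance -1; mR−mL=80/61 → turn +1·90°
n=2: pose=(3,-7,W); sL=80/41, sR=16/9; mL=-1376/369, mR=-1048/369; mL+mR=-808/123 → advance -1; mR−mL=8/9 → turn +1·90°
n=3: pose=(4,-7,S); sL=160/17, sR=160/37; mL=-8640/629, mR=-7280/629; mL+mR=-15920/629 → advance -1; mR−mL=80/37 → turn +1·90°
n=4: pose=(4,-6,E); sL=8, sR=20; mL=-28, mR=-18; mL+mR=-46 → advance -1; mR−mL=10 → turn +1·90°
n=5: pose=(3,-6,N); sL=32/17, sR=160/61; mL=-4672/1037, mR=-3312/1037; mL+mR=-7984/1037 → advance -1; mR−mL=80/61 → turn +1·90°
n=6: pose=(3,-7,W); sL=80/41, sR=16/9; mL=-1376/369, mR=-1048/369; mL+mR=-808/123 → advance -1; mR−mL=8/9 → turn +1·90°

0 8 20 -28 -18 4 -6 E
1 32/17 160/61 -4672/1037 -3312/1037 3 -6 N
2 80/41 16/9 -1376/369 -1048/369 3 -7 W
3 160/17 160/37 -8640/629 -7280/629 4 -7 S
4 8 20 -28 -18 4 -6 E
5 32/17 160/61 -4672/1037 -3312/1037 3 -6 N
6 80/41 16/9 -1376/369 -1048/369 3 -7 W
final 4 -7 S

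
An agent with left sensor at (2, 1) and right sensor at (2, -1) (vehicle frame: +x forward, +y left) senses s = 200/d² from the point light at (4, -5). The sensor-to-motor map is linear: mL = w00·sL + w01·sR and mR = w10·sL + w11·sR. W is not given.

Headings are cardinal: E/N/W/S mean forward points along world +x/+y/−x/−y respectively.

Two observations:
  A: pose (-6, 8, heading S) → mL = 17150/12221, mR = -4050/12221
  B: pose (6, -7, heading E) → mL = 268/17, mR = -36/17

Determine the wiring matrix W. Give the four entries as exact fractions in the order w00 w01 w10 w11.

obs A: pose=(-6,8,S) → sL=100/101, sR=100/121, mL=17150/12221, mR=-4050/12221
obs B: pose=(6,-7,E) → sL=200/17, sR=8, mL=268/17, mR=-36/17
sensor matrix S = [[100/101, 100/121], [200/17, 8]]; det S = -374400/207757
solve [mL_A; mL_B] = S·[w00; w01] and [mR_A; mR_B] = S·[w10; w11]:
  w00 = 1, w01 = 1/2, w10 = 1/2, w11 = -1

1 1/2 1/2 -1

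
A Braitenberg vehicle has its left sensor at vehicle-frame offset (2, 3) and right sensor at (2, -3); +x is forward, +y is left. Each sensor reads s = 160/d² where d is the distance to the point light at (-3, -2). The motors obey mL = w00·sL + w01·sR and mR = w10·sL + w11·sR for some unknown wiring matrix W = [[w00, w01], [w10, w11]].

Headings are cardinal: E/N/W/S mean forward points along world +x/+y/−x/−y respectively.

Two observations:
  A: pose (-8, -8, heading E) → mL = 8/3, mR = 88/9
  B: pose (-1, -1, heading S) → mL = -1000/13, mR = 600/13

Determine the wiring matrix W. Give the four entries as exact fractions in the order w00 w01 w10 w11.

obs A: pose=(-8,-8,E) → sL=80/9, sR=16/9, mL=8/3, mR=88/9
obs B: pose=(-1,-1,S) → sL=80/13, sR=80, mL=-1000/13, mR=600/13
sensor matrix S = [[80/9, 16/9], [80/13, 80]]; det S = 81920/117
solve [mL_A; mL_B] = S·[w00; w01] and [mR_A; mR_B] = S·[w10; w11]:
  w00 = 1/2, w01 = -1, w10 = 1, w11 = 1/2

1/2 -1 1 1/2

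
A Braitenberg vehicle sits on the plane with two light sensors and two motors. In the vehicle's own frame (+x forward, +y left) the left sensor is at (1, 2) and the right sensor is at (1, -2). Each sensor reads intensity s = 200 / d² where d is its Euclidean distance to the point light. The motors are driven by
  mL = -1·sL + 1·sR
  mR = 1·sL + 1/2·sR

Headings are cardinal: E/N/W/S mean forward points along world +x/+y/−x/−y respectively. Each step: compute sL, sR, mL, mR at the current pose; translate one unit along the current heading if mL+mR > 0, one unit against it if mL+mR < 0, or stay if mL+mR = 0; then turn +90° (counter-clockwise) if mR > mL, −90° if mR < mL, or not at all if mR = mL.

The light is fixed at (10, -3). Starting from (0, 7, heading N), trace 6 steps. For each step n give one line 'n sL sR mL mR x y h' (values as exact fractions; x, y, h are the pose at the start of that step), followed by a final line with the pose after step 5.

0 40/53 40/37 640/1961 2540/1961 0 7 N
1 100/101 20/29 -880/2929 3910/2929 0 8 W
2 200/181 200/269 -17600/48689 71900/48689 -1 8 S
3 50/61 50/41 1000/2501 3575/2501 -1 7 E
4 40/53 40/37 640/1961 2540/1961 0 7 N
5 100/101 20/29 -880/2929 3910/2929 0 8 W
final -1 8 S

n=0: pose=(0,7,N); sL=40/53, sR=40/37; mL=640/1961, mR=2540/1961; mL+mR=60/37 → advance +1; mR−mL=1900/1961 → turn +1·90°
n=1: pose=(0,8,W); sL=100/101, sR=20/29; mL=-880/2929, mR=3910/2929; mL+mR=30/29 → advance +1; mR−mL=4790/2929 → turn +1·90°
n=2: pose=(-1,8,S); sL=200/181, sR=200/269; mL=-17600/48689, mR=71900/48689; mL+mR=300/269 → advance +1; mR−mL=89500/48689 → turn +1·90°
n=3: pose=(-1,7,E); sL=50/61, sR=50/41; mL=1000/2501, mR=3575/2501; mL+mR=75/41 → advance +1; mR−mL=2575/2501 → turn +1·90°
n=4: pose=(0,7,N); sL=40/53, sR=40/37; mL=640/1961, mR=2540/1961; mL+mR=60/37 → advance +1; mR−mL=1900/1961 → turn +1·90°
n=5: pose=(0,8,W); sL=100/101, sR=20/29; mL=-880/2929, mR=3910/2929; mL+mR=30/29 → advance +1; mR−mL=4790/2929 → turn +1·90°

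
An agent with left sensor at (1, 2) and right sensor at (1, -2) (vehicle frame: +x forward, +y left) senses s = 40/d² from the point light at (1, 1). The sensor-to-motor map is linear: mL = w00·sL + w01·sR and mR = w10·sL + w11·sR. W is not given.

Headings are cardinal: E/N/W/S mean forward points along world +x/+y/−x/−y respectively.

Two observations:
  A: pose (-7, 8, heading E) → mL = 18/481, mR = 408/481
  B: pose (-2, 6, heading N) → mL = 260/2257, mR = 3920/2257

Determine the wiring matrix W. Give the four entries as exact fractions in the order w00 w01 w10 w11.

1 -1/2 1 1

obs A: pose=(-7,8,E) → sL=4/13, sR=20/37, mL=18/481, mR=408/481
obs B: pose=(-2,6,N) → sL=40/61, sR=40/37, mL=260/2257, mR=3920/2257
sensor matrix S = [[4/13, 20/37], [40/61, 40/37]]; det S = -640/29341
solve [mL_A; mL_B] = S·[w00; w01] and [mR_A; mR_B] = S·[w10; w11]:
  w00 = 1, w01 = -1/2, w10 = 1, w11 = 1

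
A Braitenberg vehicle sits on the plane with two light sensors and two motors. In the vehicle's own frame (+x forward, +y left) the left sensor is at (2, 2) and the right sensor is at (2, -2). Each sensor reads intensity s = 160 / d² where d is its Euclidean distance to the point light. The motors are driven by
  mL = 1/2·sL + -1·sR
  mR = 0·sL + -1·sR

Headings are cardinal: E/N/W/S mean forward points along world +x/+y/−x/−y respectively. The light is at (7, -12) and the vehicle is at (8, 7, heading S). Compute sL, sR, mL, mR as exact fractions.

left sensor world pos  = (10, 5); dL² = 298
right sensor world pos = (6, 5); dR² = 290
sL = 160/298 = 80/149
sR = 160/290 = 16/29
mL = 1/2·sL + -1·sR = -1224/4321
mR = 0·sL + -1·sR = -16/29

80/149 16/29 -1224/4321 -16/29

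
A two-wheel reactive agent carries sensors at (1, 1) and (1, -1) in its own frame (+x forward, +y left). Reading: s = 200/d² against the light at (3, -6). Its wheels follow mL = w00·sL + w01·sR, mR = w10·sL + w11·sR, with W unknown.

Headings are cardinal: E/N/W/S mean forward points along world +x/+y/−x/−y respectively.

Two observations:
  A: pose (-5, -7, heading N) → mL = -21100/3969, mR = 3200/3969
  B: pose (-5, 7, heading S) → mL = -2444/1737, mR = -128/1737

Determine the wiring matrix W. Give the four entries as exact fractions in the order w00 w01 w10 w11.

obs A: pose=(-5,-7,N) → sL=200/81, sR=200/49, mL=-21100/3969, mR=3200/3969
obs B: pose=(-5,7,S) → sL=200/193, sR=8/9, mL=-2444/1737, mR=-128/1737
sensor matrix S = [[200/81, 200/49], [200/193, 8/9]]; det S = -14028800/6894153
solve [mL_A; mL_B] = S·[w00; w01] and [mR_A; mR_B] = S·[w10; w11]:
  w00 = -1/2, w01 = -1, w10 = -1/2, w11 = 1/2

-1/2 -1 -1/2 1/2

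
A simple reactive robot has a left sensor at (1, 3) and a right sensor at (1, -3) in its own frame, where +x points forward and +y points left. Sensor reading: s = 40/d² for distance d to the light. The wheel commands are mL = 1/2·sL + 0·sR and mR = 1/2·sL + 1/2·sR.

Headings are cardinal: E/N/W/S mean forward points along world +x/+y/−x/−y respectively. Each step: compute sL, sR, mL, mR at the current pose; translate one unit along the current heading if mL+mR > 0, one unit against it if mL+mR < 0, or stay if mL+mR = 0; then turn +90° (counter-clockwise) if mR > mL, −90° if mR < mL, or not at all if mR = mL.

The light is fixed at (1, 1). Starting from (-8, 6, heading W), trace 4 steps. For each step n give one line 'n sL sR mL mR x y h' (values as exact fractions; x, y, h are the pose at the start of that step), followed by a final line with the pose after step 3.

n=0: pose=(-8,6,W); sL=5/13, sR=10/41; mL=5/26, mR=335/1066; mL+mR=270/533 → advance +1; mR−mL=5/41 → turn +1·90°
n=1: pose=(-9,6,S); sL=8/13, sR=8/37; mL=4/13, mR=200/481; mL+mR=348/481 → advance +1; mR−mL=4/37 → turn +1·90°
n=2: pose=(-9,5,E); sL=4/13, sR=20/41; mL=2/13, mR=212/533; mL+mR=294/533 → advance +1; mR−mL=10/41 → turn +1·90°
n=3: pose=(-8,5,N); sL=40/169, sR=40/61; mL=20/169, mR=4600/10309; mL+mR=5820/10309 → advance +1; mR−mL=20/61 → turn +1·90°

0 5/13 10/41 5/26 335/1066 -8 6 W
1 8/13 8/37 4/13 200/481 -9 6 S
2 4/13 20/41 2/13 212/533 -9 5 E
3 40/169 40/61 20/169 4600/10309 -8 5 N
final -8 6 W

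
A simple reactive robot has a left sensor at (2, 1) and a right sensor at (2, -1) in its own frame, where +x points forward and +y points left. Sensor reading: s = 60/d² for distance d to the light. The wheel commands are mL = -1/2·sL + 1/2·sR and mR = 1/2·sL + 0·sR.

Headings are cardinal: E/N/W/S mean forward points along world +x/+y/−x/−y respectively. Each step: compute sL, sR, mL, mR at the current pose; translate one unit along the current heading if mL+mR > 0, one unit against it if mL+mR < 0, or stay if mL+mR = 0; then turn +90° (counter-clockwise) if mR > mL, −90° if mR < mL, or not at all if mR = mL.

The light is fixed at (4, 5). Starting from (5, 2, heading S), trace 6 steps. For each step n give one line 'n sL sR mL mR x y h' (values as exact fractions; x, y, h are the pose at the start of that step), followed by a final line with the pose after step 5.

0 60/29 12/5 24/145 30/29 5 2 S
1 10/3 30/17 -40/51 5/3 5 1 E
2 12 60/13 -48/13 6 6 1 N
3 15/4 15 45/8 15/8 6 2 W
4 60 12 -24 30 5 2 N
5 6 30 12 3 5 3 W
final 4 3 N

n=0: pose=(5,2,S); sL=60/29, sR=12/5; mL=24/145, mR=30/29; mL+mR=6/5 → advance +1; mR−mL=126/145 → turn +1·90°
n=1: pose=(5,1,E); sL=10/3, sR=30/17; mL=-40/51, mR=5/3; mL+mR=15/17 → advance +1; mR−mL=125/51 → turn +1·90°
n=2: pose=(6,1,N); sL=12, sR=60/13; mL=-48/13, mR=6; mL+mR=30/13 → advance +1; mR−mL=126/13 → turn +1·90°
n=3: pose=(6,2,W); sL=15/4, sR=15; mL=45/8, mR=15/8; mL+mR=15/2 → advance +1; mR−mL=-15/4 → turn -1·90°
n=4: pose=(5,2,N); sL=60, sR=12; mL=-24, mR=30; mL+mR=6 → advance +1; mR−mL=54 → turn +1·90°
n=5: pose=(5,3,W); sL=6, sR=30; mL=12, mR=3; mL+mR=15 → advance +1; mR−mL=-9 → turn -1·90°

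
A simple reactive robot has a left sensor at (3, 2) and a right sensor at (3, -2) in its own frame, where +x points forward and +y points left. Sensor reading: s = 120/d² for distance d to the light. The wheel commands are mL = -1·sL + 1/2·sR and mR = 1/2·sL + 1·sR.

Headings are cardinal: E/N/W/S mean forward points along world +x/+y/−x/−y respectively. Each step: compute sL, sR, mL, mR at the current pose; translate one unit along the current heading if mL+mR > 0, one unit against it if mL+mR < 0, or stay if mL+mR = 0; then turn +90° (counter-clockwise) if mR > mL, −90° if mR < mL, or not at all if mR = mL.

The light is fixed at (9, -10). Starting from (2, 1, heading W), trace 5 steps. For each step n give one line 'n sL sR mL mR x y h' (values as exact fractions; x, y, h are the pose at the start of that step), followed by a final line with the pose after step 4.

n=0: pose=(2,1,W); sL=120/181, sR=120/269; mL=-21420/48689, mR=37860/48689; mL+mR=16440/48689 → advance +1; mR−mL=59280/48689 → turn +1·90°
n=1: pose=(1,1,S); sL=6/5, sR=30/41; mL=-171/205, mR=273/205; mL+mR=102/205 → advance +1; mR−mL=444/205 → turn +1·90°
n=2: pose=(1,0,E); sL=120/169, sR=120/89; mL=-540/15041, mR=25620/15041; mL+mR=25080/15041 → advance +1; mR−mL=26160/15041 → turn +1·90°
n=3: pose=(2,0,N); sL=12/25, sR=60/97; mL=-414/2425, mR=2082/2425; mL+mR=1668/2425 → advance +1; mR−mL=2496/2425 → turn +1·90°
n=4: pose=(2,1,W); sL=120/181, sR=120/269; mL=-21420/48689, mR=37860/48689; mL+mR=16440/48689 → advance +1; mR−mL=59280/48689 → turn +1·90°

0 120/181 120/269 -21420/48689 37860/48689 2 1 W
1 6/5 30/41 -171/205 273/205 1 1 S
2 120/169 120/89 -540/15041 25620/15041 1 0 E
3 12/25 60/97 -414/2425 2082/2425 2 0 N
4 120/181 120/269 -21420/48689 37860/48689 2 1 W
final 1 1 S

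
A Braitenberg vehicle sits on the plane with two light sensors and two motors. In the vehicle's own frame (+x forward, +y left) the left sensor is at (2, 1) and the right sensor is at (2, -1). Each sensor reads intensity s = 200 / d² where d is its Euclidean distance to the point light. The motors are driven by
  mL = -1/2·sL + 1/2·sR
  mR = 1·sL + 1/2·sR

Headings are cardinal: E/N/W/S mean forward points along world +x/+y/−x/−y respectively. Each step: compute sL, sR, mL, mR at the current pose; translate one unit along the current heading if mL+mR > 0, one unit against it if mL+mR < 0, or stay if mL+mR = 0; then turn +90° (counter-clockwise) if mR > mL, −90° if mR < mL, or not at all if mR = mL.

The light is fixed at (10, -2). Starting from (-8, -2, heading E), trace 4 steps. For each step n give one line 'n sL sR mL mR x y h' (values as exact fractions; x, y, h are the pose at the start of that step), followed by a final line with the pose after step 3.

n=0: pose=(-8,-2,E); sL=200/257, sR=200/257; mL=0, mR=300/257; mL+mR=300/257 → advance +1; mR−mL=300/257 → turn +1·90°
n=1: pose=(-7,-2,N); sL=25/41, sR=10/13; mL=85/1066, mR=530/533; mL+mR=1145/1066 → advance +1; mR−mL=75/82 → turn +1·90°
n=2: pose=(-7,-1,W); sL=200/361, sR=40/73; mL=-80/26353, mR=21820/26353; mL+mR=21740/26353 → advance +1; mR−mL=300/361 → turn +1·90°
n=3: pose=(-8,-1,S); sL=20/29, sR=100/181; mL=-360/5249, mR=5070/5249; mL+mR=4710/5249 → advance +1; mR−mL=30/29 → turn +1·90°

0 200/257 200/257 0 300/257 -8 -2 E
1 25/41 10/13 85/1066 530/533 -7 -2 N
2 200/361 40/73 -80/26353 21820/26353 -7 -1 W
3 20/29 100/181 -360/5249 5070/5249 -8 -1 S
final -8 -2 E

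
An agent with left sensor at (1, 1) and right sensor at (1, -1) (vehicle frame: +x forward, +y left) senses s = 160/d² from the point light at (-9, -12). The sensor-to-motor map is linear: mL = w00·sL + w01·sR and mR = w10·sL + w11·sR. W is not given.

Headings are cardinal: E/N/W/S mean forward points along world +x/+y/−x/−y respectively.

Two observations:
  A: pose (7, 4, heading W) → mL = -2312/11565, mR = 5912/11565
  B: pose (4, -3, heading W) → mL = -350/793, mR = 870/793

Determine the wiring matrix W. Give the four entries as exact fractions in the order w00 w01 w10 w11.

-1 1/2 1 1/2

obs A: pose=(7,4,W) → sL=16/45, sR=80/257, mL=-2312/11565, mR=5912/11565
obs B: pose=(4,-3,W) → sL=10/13, sR=40/61, mL=-350/793, mR=870/793
sensor matrix S = [[16/45, 80/257], [10/13, 40/61]]; det S = -11552/1834209
solve [mL_A; mL_B] = S·[w00; w01] and [mR_A; mR_B] = S·[w10; w11]:
  w00 = -1, w01 = 1/2, w10 = 1, w11 = 1/2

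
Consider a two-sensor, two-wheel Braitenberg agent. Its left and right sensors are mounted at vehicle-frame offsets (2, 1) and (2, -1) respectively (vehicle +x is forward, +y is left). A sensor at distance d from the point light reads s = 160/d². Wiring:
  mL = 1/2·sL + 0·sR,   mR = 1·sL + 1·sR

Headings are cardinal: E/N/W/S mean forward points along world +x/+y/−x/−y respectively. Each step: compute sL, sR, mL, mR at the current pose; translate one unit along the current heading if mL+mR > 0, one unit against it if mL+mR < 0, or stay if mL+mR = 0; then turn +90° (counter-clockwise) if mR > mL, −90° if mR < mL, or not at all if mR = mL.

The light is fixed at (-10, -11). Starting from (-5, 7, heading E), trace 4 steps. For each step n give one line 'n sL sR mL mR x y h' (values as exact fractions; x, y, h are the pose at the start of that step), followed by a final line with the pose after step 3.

0 16/41 80/169 8/41 5984/6929 -5 7 E
1 32/85 160/449 16/85 27968/38165 -4 7 N
2 8/17 5/13 4/17 189/221 -4 8 W
3 32/65 32/61 16/65 4032/3965 -5 8 S
final -5 7 E

n=0: pose=(-5,7,E); sL=16/41, sR=80/169; mL=8/41, mR=5984/6929; mL+mR=7336/6929 → advance +1; mR−mL=4632/6929 → turn +1·90°
n=1: pose=(-4,7,N); sL=32/85, sR=160/449; mL=16/85, mR=27968/38165; mL+mR=35152/38165 → advance +1; mR−mL=20784/38165 → turn +1·90°
n=2: pose=(-4,8,W); sL=8/17, sR=5/13; mL=4/17, mR=189/221; mL+mR=241/221 → advance +1; mR−mL=137/221 → turn +1·90°
n=3: pose=(-5,8,S); sL=32/65, sR=32/61; mL=16/65, mR=4032/3965; mL+mR=5008/3965 → advance +1; mR−mL=3056/3965 → turn +1·90°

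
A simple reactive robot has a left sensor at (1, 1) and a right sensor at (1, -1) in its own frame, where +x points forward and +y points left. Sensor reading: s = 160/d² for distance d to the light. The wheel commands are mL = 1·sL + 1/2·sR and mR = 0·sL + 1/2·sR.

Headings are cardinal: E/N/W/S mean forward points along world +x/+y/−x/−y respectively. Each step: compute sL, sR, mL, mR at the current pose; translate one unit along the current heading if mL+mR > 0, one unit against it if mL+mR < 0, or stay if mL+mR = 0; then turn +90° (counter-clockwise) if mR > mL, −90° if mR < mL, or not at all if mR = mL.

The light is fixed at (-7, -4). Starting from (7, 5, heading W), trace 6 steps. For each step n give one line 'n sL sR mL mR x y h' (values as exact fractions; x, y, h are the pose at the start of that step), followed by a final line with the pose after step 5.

n=0: pose=(7,5,W); sL=160/233, sR=160/269; mL=61680/62677, mR=80/269; mL+mR=80320/62677 → advance +1; mR−mL=-160/233 → turn -1·90°
n=1: pose=(6,5,N); sL=40/61, sR=20/37; mL=2090/2257, mR=10/37; mL+mR=2700/2257 → advance +1; mR−mL=-40/61 → turn -1·90°
n=2: pose=(6,6,E); sL=160/317, sR=160/277; mL=69680/87809, mR=80/277; mL+mR=95040/87809 → advance +1; mR−mL=-160/317 → turn -1·90°
n=3: pose=(7,6,S); sL=80/153, sR=16/25; mL=3224/3825, mR=8/25; mL+mR=4448/3825 → advance +1; mR−mL=-80/153 → turn -1·90°
n=4: pose=(7,5,W); sL=160/233, sR=160/269; mL=61680/62677, mR=80/269; mL+mR=80320/62677 → advance +1; mR−mL=-160/233 → turn -1·90°
n=5: pose=(6,5,N); sL=40/61, sR=20/37; mL=2090/2257, mR=10/37; mL+mR=2700/2257 → advance +1; mR−mL=-40/61 → turn -1·90°

0 160/233 160/269 61680/62677 80/269 7 5 W
1 40/61 20/37 2090/2257 10/37 6 5 N
2 160/317 160/277 69680/87809 80/277 6 6 E
3 80/153 16/25 3224/3825 8/25 7 6 S
4 160/233 160/269 61680/62677 80/269 7 5 W
5 40/61 20/37 2090/2257 10/37 6 5 N
final 6 6 E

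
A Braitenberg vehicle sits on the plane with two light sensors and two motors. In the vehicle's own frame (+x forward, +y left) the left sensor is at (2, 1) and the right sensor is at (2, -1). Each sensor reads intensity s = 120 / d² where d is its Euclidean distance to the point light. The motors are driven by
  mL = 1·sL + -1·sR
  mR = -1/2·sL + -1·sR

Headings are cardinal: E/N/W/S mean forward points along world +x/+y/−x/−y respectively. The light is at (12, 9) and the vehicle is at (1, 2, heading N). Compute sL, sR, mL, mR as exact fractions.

left sensor world pos  = (0, 4); dL² = 169
right sensor world pos = (2, 4); dR² = 125
sL = 120/169 = 120/169
sR = 120/125 = 24/25
mL = 1·sL + -1·sR = -1056/4225
mR = -1/2·sL + -1·sR = -5556/4225

120/169 24/25 -1056/4225 -5556/4225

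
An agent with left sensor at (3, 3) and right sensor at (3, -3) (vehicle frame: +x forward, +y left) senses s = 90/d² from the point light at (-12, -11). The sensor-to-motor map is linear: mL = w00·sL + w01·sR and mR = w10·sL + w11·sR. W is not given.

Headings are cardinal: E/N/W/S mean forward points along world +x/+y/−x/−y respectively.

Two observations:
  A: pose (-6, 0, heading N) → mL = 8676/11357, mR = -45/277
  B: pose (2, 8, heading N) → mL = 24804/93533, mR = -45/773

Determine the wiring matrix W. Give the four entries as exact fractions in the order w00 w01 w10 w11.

obs A: pose=(-6,0,N) → sL=18/41, sR=90/277, mL=8676/11357, mR=-45/277
obs B: pose=(2,8,N) → sL=18/121, sR=90/773, mL=24804/93533, mR=-45/773
sensor matrix S = [[18/41, 90/277], [18/121, 90/773]]; det S = 2954880/1062254281
solve [mL_A; mL_B] = S·[w00; w01] and [mR_A; mR_B] = S·[w10; w11]:
  w00 = 1, w01 = 1, w10 = 0, w11 = -1/2

1 1 0 -1/2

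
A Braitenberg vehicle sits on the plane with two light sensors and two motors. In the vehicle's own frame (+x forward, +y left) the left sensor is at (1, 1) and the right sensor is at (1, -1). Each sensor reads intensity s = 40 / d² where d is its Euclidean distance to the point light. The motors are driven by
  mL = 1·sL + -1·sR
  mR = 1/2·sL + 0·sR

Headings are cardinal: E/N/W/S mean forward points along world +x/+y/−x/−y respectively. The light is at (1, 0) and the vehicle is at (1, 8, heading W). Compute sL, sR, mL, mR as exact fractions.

4/5 20/41 64/205 2/5

left sensor world pos  = (0, 7); dL² = 50
right sensor world pos = (0, 9); dR² = 82
sL = 40/50 = 4/5
sR = 40/82 = 20/41
mL = 1·sL + -1·sR = 64/205
mR = 1/2·sL + 0·sR = 2/5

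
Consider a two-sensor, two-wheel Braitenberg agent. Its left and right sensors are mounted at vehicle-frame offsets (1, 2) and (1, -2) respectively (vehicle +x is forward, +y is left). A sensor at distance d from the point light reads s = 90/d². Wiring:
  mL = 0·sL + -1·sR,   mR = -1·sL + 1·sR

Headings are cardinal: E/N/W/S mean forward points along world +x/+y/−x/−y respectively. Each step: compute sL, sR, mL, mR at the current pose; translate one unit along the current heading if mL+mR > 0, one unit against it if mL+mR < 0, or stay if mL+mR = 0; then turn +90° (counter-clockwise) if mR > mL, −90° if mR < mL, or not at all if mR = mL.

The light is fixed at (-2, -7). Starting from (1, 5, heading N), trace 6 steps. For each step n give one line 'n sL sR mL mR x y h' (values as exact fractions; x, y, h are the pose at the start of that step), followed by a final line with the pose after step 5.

0 9/17 45/97 -45/97 -108/1649 1 5 N
1 18/17 90/173 -90/173 -1584/2941 1 4 W
2 45/74 1/2 -1/2 -4/37 2 4 N
3 90/73 10/17 -10/17 -800/1241 2 3 W
4 9/13 9/17 -9/17 -36/221 3 3 N
5 18/13 90/137 -90/137 -1296/1781 3 2 W
final 4 2 N

n=0: pose=(1,5,N); sL=9/17, sR=45/97; mL=-45/97, mR=-108/1649; mL+mR=-9/17 → advance -1; mR−mL=657/1649 → turn +1·90°
n=1: pose=(1,4,W); sL=18/17, sR=90/173; mL=-90/173, mR=-1584/2941; mL+mR=-18/17 → advance -1; mR−mL=-54/2941 → turn -1·90°
n=2: pose=(2,4,N); sL=45/74, sR=1/2; mL=-1/2, mR=-4/37; mL+mR=-45/74 → advance -1; mR−mL=29/74 → turn +1·90°
n=3: pose=(2,3,W); sL=90/73, sR=10/17; mL=-10/17, mR=-800/1241; mL+mR=-90/73 → advance -1; mR−mL=-70/1241 → turn -1·90°
n=4: pose=(3,3,N); sL=9/13, sR=9/17; mL=-9/17, mR=-36/221; mL+mR=-9/13 → advance -1; mR−mL=81/221 → turn +1·90°
n=5: pose=(3,2,W); sL=18/13, sR=90/137; mL=-90/137, mR=-1296/1781; mL+mR=-18/13 → advance -1; mR−mL=-126/1781 → turn -1·90°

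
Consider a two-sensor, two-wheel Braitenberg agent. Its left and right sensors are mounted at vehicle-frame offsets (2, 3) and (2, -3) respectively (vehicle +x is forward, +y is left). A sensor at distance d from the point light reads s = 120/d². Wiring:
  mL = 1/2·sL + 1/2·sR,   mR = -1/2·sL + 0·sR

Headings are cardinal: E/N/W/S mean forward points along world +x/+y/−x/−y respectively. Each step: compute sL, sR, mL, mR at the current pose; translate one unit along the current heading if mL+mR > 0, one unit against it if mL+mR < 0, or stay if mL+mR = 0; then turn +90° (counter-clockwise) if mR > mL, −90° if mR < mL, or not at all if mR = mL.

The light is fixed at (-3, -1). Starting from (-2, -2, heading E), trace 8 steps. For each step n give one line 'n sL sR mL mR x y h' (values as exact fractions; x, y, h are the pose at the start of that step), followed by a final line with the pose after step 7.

n=0: pose=(-2,-2,E); sL=120/13, sR=24/5; mL=456/65, mR=-60/13; mL+mR=12/5 → advance +1; mR−mL=-756/65 → turn -1·90°
n=1: pose=(-1,-2,S); sL=60/17, sR=12; mL=132/17, mR=-30/17; mL+mR=6 → advance +1; mR−mL=-162/17 → turn -1·90°
n=2: pose=(-1,-3,W); sL=24/5, sR=120; mL=312/5, mR=-12/5; mL+mR=60 → advance +1; mR−mL=-324/5 → turn -1·90°
n=3: pose=(-2,-3,N); sL=30, sR=15/2; mL=75/4, mR=-15; mL+mR=15/4 → advance +1; mR−mL=-135/4 → turn -1·90°
n=4: pose=(-2,-2,E); sL=120/13, sR=24/5; mL=456/65, mR=-60/13; mL+mR=12/5 → advance +1; mR−mL=-756/65 → turn -1·90°
n=5: pose=(-1,-2,S); sL=60/17, sR=12; mL=132/17, mR=-30/17; mL+mR=6 → advance +1; mR−mL=-162/17 → turn -1·90°
n=6: pose=(-1,-3,W); sL=24/5, sR=120; mL=312/5, mR=-12/5; mL+mR=60 → advance +1; mR−mL=-324/5 → turn -1·90°
n=7: pose=(-2,-3,N); sL=30, sR=15/2; mL=75/4, mR=-15; mL+mR=15/4 → advance +1; mR−mL=-135/4 → turn -1·90°

0 120/13 24/5 456/65 -60/13 -2 -2 E
1 60/17 12 132/17 -30/17 -1 -2 S
2 24/5 120 312/5 -12/5 -1 -3 W
3 30 15/2 75/4 -15 -2 -3 N
4 120/13 24/5 456/65 -60/13 -2 -2 E
5 60/17 12 132/17 -30/17 -1 -2 S
6 24/5 120 312/5 -12/5 -1 -3 W
7 30 15/2 75/4 -15 -2 -3 N
final -2 -2 E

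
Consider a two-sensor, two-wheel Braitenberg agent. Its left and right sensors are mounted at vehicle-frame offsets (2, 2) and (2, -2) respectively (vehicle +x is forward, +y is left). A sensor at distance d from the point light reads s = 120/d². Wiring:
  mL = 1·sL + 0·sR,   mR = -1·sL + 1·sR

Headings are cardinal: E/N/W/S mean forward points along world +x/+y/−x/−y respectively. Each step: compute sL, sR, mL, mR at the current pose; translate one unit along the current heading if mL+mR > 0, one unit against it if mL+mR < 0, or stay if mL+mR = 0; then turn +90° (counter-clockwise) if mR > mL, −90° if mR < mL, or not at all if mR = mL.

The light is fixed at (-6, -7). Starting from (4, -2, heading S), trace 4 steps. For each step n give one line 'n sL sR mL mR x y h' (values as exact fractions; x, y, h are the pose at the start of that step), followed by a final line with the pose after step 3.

n=0: pose=(4,-2,S); sL=40/51, sR=120/73; mL=40/51, mR=3200/3723; mL+mR=120/73 → advance +1; mR−mL=280/3723 → turn +1·90°
n=1: pose=(4,-3,E); sL=2/3, sR=30/37; mL=2/3, mR=16/111; mL+mR=30/37 → advance +1; mR−mL=-58/111 → turn -1·90°
n=2: pose=(5,-3,S); sL=120/173, sR=24/17; mL=120/173, mR=2112/2941; mL+mR=24/17 → advance +1; mR−mL=72/2941 → turn +1·90°
n=3: pose=(5,-4,E); sL=60/97, sR=12/17; mL=60/97, mR=144/1649; mL+mR=12/17 → advance +1; mR−mL=-876/1649 → turn -1·90°

0 40/51 120/73 40/51 3200/3723 4 -2 S
1 2/3 30/37 2/3 16/111 4 -3 E
2 120/173 24/17 120/173 2112/2941 5 -3 S
3 60/97 12/17 60/97 144/1649 5 -4 E
final 6 -4 S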